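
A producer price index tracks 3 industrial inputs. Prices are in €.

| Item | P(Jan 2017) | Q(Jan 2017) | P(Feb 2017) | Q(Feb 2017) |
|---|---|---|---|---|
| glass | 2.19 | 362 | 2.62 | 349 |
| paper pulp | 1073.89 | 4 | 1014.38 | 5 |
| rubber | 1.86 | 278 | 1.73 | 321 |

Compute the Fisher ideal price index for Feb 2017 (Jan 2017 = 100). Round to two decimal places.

Laspeyres component (base-period weights):
ΣP(Feb 2017)Q(Jan 2017) = 2.62×362 + 1014.38×4 + 1.73×278 = 948.44 + 4057.52 + 480.94 = 5486.9
ΣP(Jan 2017)Q(Jan 2017) = 2.19×362 + 1073.89×4 + 1.86×278 = 792.78 + 4295.56 + 517.08 = 5605.42
L = 5486.9 / 5605.42 × 100 = 97.8856
Paasche component (current-period weights):
ΣP(Feb 2017)Q(Feb 2017) = 2.62×349 + 1014.38×5 + 1.73×321 = 914.38 + 5071.9 + 555.33 = 6541.61
ΣP(Jan 2017)Q(Feb 2017) = 2.19×349 + 1073.89×5 + 1.86×321 = 764.31 + 5369.45 + 597.06 = 6730.82
P = 6541.61 / 6730.82 × 100 = 97.1889
Fisher = √(L × P) = √(97.8856 × 97.1889) = 97.5366

97.54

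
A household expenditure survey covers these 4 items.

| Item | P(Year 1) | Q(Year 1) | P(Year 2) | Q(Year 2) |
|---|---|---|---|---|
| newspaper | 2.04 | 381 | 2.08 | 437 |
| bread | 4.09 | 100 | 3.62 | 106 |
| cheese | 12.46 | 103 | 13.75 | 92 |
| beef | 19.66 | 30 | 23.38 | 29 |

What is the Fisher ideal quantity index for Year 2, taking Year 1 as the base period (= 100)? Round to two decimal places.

Laspeyres component (base-period weights):
ΣP(Year 1)Q(Year 2) = 2.04×437 + 4.09×106 + 12.46×92 + 19.66×29 = 891.48 + 433.54 + 1146.32 + 570.14 = 3041.48
ΣP(Year 1)Q(Year 1) = 2.04×381 + 4.09×100 + 12.46×103 + 19.66×30 = 777.24 + 409 + 1283.38 + 589.8 = 3059.42
L = 3041.48 / 3059.42 × 100 = 99.4136
Paasche component (current-period weights):
ΣP(Year 2)Q(Year 2) = 2.08×437 + 3.62×106 + 13.75×92 + 23.38×29 = 908.96 + 383.72 + 1265 + 678.02 = 3235.7
ΣP(Year 2)Q(Year 1) = 2.08×381 + 3.62×100 + 13.75×103 + 23.38×30 = 792.48 + 362 + 1416.25 + 701.4 = 3272.13
P = 3235.7 / 3272.13 × 100 = 98.8867
Fisher = √(L × P) = √(99.4136 × 98.8867) = 99.1498

99.15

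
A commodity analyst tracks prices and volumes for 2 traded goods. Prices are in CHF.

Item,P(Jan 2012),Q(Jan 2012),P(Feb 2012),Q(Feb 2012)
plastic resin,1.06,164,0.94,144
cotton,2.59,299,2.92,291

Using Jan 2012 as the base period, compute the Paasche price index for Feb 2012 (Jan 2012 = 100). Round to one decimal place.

108.7

Paasche price index uses current-period quantities as weights.
ΣP(Feb 2012)·Q(Feb 2012) = 0.94×144 + 2.92×291 = 135.36 + 849.72 = 985.08
ΣP(Jan 2012)·Q(Feb 2012) = 1.06×144 + 2.59×291 = 152.64 + 753.69 = 906.33
Index = 985.08 / 906.33 × 100 = 108.6889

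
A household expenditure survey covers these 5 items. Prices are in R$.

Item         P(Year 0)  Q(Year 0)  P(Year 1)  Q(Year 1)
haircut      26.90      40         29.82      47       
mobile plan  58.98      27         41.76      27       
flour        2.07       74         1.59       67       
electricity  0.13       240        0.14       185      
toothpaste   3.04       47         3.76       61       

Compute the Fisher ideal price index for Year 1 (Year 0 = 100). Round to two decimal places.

Laspeyres component (base-period weights):
ΣP(Year 1)Q(Year 0) = 29.82×40 + 41.76×27 + 1.59×74 + 0.14×240 + 3.76×47 = 1192.8 + 1127.52 + 117.66 + 33.6 + 176.72 = 2648.3
ΣP(Year 0)Q(Year 0) = 26.90×40 + 58.98×27 + 2.07×74 + 0.13×240 + 3.04×47 = 1076 + 1592.46 + 153.18 + 31.2 + 142.88 = 2995.72
L = 2648.3 / 2995.72 × 100 = 88.4028
Paasche component (current-period weights):
ΣP(Year 1)Q(Year 1) = 29.82×47 + 41.76×27 + 1.59×67 + 0.14×185 + 3.76×61 = 1401.54 + 1127.52 + 106.53 + 25.9 + 229.36 = 2890.85
ΣP(Year 0)Q(Year 1) = 26.90×47 + 58.98×27 + 2.07×67 + 0.13×185 + 3.04×61 = 1264.3 + 1592.46 + 138.69 + 24.05 + 185.44 = 3204.94
P = 2890.85 / 3204.94 × 100 = 90.1998
Fisher = √(L × P) = √(88.4028 × 90.1998) = 89.2968

89.30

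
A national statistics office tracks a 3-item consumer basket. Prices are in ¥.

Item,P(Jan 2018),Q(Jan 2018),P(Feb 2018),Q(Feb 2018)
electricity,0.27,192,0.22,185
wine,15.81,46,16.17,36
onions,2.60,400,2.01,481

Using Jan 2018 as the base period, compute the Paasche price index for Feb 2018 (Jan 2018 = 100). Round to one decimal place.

Paasche price index uses current-period quantities as weights.
ΣP(Feb 2018)·Q(Feb 2018) = 0.22×185 + 16.17×36 + 2.01×481 = 40.7 + 582.12 + 966.81 = 1589.63
ΣP(Jan 2018)·Q(Feb 2018) = 0.27×185 + 15.81×36 + 2.60×481 = 49.95 + 569.16 + 1250.6 = 1869.71
Index = 1589.63 / 1869.71 × 100 = 85.0201

85.0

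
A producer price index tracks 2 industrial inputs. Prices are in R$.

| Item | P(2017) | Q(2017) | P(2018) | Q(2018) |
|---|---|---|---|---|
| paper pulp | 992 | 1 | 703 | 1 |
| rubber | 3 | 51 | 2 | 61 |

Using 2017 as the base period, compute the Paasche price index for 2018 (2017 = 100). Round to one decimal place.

70.2

Paasche price index uses current-period quantities as weights.
ΣP(2018)·Q(2018) = 703×1 + 2×61 = 703 + 122 = 825
ΣP(2017)·Q(2018) = 992×1 + 3×61 = 992 + 183 = 1175
Index = 825 / 1175 × 100 = 70.2128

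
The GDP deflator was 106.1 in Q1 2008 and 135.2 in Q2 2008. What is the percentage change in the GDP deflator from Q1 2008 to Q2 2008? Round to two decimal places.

Change = (135.2 − 106.1) / 106.1 × 100
       = 29.1 / 106.1 × 100 = 27.4270%

27.43%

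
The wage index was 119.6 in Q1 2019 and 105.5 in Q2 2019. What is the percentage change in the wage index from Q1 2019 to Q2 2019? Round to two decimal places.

-11.79%

Change = (105.5 − 119.6) / 119.6 × 100
       = -14.1 / 119.6 × 100 = -11.7893%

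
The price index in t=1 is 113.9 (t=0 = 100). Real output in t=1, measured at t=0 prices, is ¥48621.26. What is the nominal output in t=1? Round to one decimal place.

Nominal = Real × (Index/100) = 48621.26 × (113.9/100)
        = 48621.26 × 1.139 = 55379.6151

55379.6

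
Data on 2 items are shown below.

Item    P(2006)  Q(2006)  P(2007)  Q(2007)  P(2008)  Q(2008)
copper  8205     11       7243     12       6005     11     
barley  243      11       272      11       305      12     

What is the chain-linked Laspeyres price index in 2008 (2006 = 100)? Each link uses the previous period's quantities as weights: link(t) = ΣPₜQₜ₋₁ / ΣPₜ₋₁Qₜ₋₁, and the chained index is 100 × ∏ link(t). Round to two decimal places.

Link 2006→2007:
ΣP(2007)Q(2006) = 7243×11 + 272×11 = 79673 + 2992 = 82665
ΣP(2006)Q(2006) = 8205×11 + 243×11 = 90255 + 2673 = 92928
link = 82665/92928 = 0.889560
Link 2007→2008:
ΣP(2008)Q(2007) = 6005×12 + 305×11 = 72060 + 3355 = 75415
ΣP(2007)Q(2007) = 7243×12 + 272×11 = 86916 + 2992 = 89908
link = 75415/89908 = 0.838802
Chained index = 100 × 0.889560 × 0.838802 = 74.6164

74.62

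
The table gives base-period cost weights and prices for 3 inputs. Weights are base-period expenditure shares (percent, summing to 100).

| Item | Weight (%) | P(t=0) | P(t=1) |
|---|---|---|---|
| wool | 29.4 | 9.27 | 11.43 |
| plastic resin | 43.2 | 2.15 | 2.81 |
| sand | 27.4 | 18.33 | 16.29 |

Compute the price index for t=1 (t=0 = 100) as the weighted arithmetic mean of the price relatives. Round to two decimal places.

wool: 29.4 × (11.43/9.27) = 29.4 × 1.233010 = 36.2505
plastic resin: 43.2 × (2.81/2.15) = 43.2 × 1.306977 = 56.4614
sand: 27.4 × (16.29/18.33) = 27.4 × 0.888707 = 24.3506
Index = Σ wᵢ·(p₁ᵢ/p₀ᵢ) = 36.2505 + 56.4614 + 24.3506 = 117.0625

117.06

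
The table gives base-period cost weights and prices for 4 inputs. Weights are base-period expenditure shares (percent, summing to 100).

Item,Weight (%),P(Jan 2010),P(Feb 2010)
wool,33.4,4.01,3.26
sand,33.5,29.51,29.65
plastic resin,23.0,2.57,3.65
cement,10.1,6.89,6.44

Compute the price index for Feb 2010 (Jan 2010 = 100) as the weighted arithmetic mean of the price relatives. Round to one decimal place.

wool: 33.4 × (3.26/4.01) = 33.4 × 0.812968 = 27.1531
sand: 33.5 × (29.65/29.51) = 33.5 × 1.004744 = 33.6589
plastic resin: 23.0 × (3.65/2.57) = 23.0 × 1.420233 = 32.6654
cement: 10.1 × (6.44/6.89) = 10.1 × 0.934688 = 9.4403
Index = Σ wᵢ·(p₁ᵢ/p₀ᵢ) = 27.1531 + 33.6589 + 32.6654 + 9.4403 = 102.9178

102.9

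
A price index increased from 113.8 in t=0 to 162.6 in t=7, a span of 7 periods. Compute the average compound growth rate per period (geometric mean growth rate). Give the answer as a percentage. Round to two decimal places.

Growth factor = (162.6/113.8)^(1/7) = (1.428822)^(1/7) = 1.052300
Growth rate = 1.052300 − 1 = 0.052300 = 5.2300%

5.23%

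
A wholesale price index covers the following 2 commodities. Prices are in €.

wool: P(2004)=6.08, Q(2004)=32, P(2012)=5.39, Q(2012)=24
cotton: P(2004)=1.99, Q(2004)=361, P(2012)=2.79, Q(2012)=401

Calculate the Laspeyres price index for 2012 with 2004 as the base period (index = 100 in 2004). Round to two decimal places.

Laspeyres price index uses base-period quantities as weights.
ΣP(2012)·Q(2004) = 5.39×32 + 2.79×361 = 172.48 + 1007.19 = 1179.67
ΣP(2004)·Q(2004) = 6.08×32 + 1.99×361 = 194.56 + 718.39 = 912.95
Index = 1179.67 / 912.95 × 100 = 129.2152

129.22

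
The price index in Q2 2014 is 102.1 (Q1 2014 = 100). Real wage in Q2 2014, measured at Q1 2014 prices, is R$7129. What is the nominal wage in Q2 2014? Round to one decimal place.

7278.7

Nominal = Real × (Index/100) = 7129 × (102.1/100)
        = 7129 × 1.021 = 7278.7090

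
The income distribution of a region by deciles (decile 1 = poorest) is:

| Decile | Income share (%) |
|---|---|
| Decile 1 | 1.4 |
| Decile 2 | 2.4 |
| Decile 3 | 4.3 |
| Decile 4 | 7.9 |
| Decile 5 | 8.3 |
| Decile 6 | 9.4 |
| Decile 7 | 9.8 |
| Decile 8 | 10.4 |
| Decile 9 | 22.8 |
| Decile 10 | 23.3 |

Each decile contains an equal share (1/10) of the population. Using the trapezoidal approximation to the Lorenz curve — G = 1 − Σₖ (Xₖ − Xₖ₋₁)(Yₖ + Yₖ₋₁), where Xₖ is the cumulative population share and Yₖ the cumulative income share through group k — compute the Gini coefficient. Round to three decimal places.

Cumulative income shares Yₖ: 0.0140, 0.0380, 0.0810, 0.1600, 0.2430, 0.3370, 0.4350, 0.5390, 0.7670, 1.0000
Σ (Xₖ−Xₖ₋₁)(Yₖ+Yₖ₋₁) = (1/10)(0.0140+0.0000) + (1/10)(0.0380+0.0140) + (1/10)(0.0810+0.0380) + (1/10)(0.1600+0.0810) + (1/10)(0.2430+0.1600) + (1/10)(0.3370+0.2430) + (1/10)(0.4350+0.3370) + (1/10)(0.5390+0.4350) + (1/10)(0.7670+0.5390) + (1/10)(1.0000+0.7670)
  = 0.0014 + 0.0052 + 0.0119 + 0.0241 + 0.0403 + 0.0580 + 0.0772 + 0.0974 + 0.1306 + 0.1767 = 0.6228
G = 1 − 0.6228 = 0.3772

0.377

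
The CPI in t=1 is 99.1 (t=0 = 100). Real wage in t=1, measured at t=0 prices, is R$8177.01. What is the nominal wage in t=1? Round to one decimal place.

Nominal = Real × (Index/100) = 8177.01 × (99.1/100)
        = 8177.01 × 0.991 = 8103.4169

8103.4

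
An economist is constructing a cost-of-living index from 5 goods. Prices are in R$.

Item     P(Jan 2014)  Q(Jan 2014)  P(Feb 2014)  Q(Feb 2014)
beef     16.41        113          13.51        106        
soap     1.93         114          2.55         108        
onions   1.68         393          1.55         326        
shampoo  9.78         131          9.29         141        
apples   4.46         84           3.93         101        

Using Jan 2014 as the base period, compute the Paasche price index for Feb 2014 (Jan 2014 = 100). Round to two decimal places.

90.63

Paasche price index uses current-period quantities as weights.
ΣP(Feb 2014)·Q(Feb 2014) = 13.51×106 + 2.55×108 + 1.55×326 + 9.29×141 + 3.93×101 = 1432.06 + 275.4 + 505.3 + 1309.89 + 396.93 = 3919.58
ΣP(Jan 2014)·Q(Feb 2014) = 16.41×106 + 1.93×108 + 1.68×326 + 9.78×141 + 4.46×101 = 1739.46 + 208.44 + 547.68 + 1378.98 + 450.46 = 4325.02
Index = 3919.58 / 4325.02 × 100 = 90.6257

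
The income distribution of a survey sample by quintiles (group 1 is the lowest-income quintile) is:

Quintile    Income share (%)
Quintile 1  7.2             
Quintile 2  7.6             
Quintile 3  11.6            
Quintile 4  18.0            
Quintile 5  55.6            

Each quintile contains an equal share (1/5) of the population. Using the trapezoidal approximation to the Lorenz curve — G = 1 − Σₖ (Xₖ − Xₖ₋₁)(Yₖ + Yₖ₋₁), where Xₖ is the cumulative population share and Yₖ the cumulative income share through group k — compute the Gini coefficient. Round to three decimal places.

0.429

Cumulative income shares Yₖ: 0.0720, 0.1480, 0.2640, 0.4440, 1.0000
Σ (Xₖ−Xₖ₋₁)(Yₖ+Yₖ₋₁) = (1/5)(0.0720+0.0000) + (1/5)(0.1480+0.0720) + (1/5)(0.2640+0.1480) + (1/5)(0.4440+0.2640) + (1/5)(1.0000+0.4440)
  = 0.0144 + 0.0440 + 0.0824 + 0.1416 + 0.2888 = 0.5712
G = 1 − 0.5712 = 0.4288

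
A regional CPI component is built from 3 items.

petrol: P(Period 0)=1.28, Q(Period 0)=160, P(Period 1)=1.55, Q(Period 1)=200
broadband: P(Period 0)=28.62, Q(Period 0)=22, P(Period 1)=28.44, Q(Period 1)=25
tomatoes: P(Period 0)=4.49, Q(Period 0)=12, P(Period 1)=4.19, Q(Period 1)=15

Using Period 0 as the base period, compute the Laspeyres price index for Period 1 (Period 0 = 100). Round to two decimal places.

Laspeyres price index uses base-period quantities as weights.
ΣP(Period 1)·Q(Period 0) = 1.55×160 + 28.44×22 + 4.19×12 = 248 + 625.68 + 50.28 = 923.96
ΣP(Period 0)·Q(Period 0) = 1.28×160 + 28.62×22 + 4.49×12 = 204.8 + 629.64 + 53.88 = 888.32
Index = 923.96 / 888.32 × 100 = 104.0121

104.01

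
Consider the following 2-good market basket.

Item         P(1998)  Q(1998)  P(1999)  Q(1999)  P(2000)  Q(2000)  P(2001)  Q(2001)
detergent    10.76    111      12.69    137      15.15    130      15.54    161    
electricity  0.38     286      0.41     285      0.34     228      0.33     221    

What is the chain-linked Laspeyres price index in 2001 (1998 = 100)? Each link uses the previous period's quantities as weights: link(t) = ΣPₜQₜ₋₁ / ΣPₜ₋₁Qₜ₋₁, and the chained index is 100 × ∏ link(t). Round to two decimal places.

Link 1998→1999:
ΣP(1999)Q(1998) = 12.69×111 + 0.41×286 = 1408.59 + 117.26 = 1525.85
ΣP(1998)Q(1998) = 10.76×111 + 0.38×286 = 1194.36 + 108.68 = 1303.04
link = 1525.85/1303.04 = 1.170992
Link 1999→2000:
ΣP(2000)Q(1999) = 15.15×137 + 0.34×285 = 2075.55 + 96.9 = 2172.45
ΣP(1999)Q(1999) = 12.69×137 + 0.41×285 = 1738.53 + 116.85 = 1855.38
link = 2172.45/1855.38 = 1.170892
Link 2000→2001:
ΣP(2001)Q(2000) = 15.54×130 + 0.33×228 = 2020.2 + 75.24 = 2095.44
ΣP(2000)Q(2000) = 15.15×130 + 0.34×228 = 1969.5 + 77.52 = 2047.02
link = 2095.44/2047.02 = 1.023654
Chained index = 100 × 1.170992 × 1.170892 × 1.023654 = 140.3538

140.35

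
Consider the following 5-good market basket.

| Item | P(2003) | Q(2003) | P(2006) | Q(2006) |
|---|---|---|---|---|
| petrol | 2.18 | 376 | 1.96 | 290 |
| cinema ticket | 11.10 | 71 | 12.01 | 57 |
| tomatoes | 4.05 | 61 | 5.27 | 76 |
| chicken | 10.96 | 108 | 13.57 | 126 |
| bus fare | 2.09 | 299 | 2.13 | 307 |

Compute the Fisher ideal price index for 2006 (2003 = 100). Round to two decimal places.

Laspeyres component (base-period weights):
ΣP(2006)Q(2003) = 1.96×376 + 12.01×71 + 5.27×61 + 13.57×108 + 2.13×299 = 736.96 + 852.71 + 321.47 + 1465.56 + 636.87 = 4013.57
ΣP(2003)Q(2003) = 2.18×376 + 11.10×71 + 4.05×61 + 10.96×108 + 2.09×299 = 819.68 + 788.1 + 247.05 + 1183.68 + 624.91 = 3663.42
L = 4013.57 / 3663.42 × 100 = 109.5580
Paasche component (current-period weights):
ΣP(2006)Q(2006) = 1.96×290 + 12.01×57 + 5.27×76 + 13.57×126 + 2.13×307 = 568.4 + 684.57 + 400.52 + 1709.82 + 653.91 = 4017.22
ΣP(2003)Q(2006) = 2.18×290 + 11.10×57 + 4.05×76 + 10.96×126 + 2.09×307 = 632.2 + 632.7 + 307.8 + 1380.96 + 641.63 = 3595.29
P = 4017.22 / 3595.29 × 100 = 111.7356
Fisher = √(L × P) = √(109.5580 × 111.7356) = 110.6415

110.64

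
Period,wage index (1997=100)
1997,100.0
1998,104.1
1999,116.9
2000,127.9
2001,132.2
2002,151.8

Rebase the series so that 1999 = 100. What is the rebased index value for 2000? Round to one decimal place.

Rebased(2000) = 127.9 / 116.9 × 100 = 109.4098

109.4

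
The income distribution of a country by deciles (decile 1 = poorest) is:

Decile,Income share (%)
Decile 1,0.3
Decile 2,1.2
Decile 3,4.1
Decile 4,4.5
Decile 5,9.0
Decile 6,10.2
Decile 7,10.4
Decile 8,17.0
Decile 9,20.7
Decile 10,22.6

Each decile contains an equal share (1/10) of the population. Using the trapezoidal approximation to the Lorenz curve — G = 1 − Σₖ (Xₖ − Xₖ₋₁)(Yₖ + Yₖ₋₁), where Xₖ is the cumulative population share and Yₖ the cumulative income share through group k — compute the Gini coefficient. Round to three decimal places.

Cumulative income shares Yₖ: 0.0030, 0.0150, 0.0560, 0.1010, 0.1910, 0.2930, 0.3970, 0.5670, 0.7740, 1.0000
Σ (Xₖ−Xₖ₋₁)(Yₖ+Yₖ₋₁) = (1/10)(0.0030+0.0000) + (1/10)(0.0150+0.0030) + (1/10)(0.0560+0.0150) + (1/10)(0.1010+0.0560) + (1/10)(0.1910+0.1010) + (1/10)(0.2930+0.1910) + (1/10)(0.3970+0.2930) + (1/10)(0.5670+0.3970) + (1/10)(0.7740+0.5670) + (1/10)(1.0000+0.7740)
  = 0.0003 + 0.0018 + 0.0071 + 0.0157 + 0.0292 + 0.0484 + 0.0690 + 0.0964 + 0.1341 + 0.1774 = 0.5794
G = 1 − 0.5794 = 0.4206

0.421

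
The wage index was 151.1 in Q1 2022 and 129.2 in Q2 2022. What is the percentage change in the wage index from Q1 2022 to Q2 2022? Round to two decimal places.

Change = (129.2 − 151.1) / 151.1 × 100
       = -21.9 / 151.1 × 100 = -14.4937%

-14.49%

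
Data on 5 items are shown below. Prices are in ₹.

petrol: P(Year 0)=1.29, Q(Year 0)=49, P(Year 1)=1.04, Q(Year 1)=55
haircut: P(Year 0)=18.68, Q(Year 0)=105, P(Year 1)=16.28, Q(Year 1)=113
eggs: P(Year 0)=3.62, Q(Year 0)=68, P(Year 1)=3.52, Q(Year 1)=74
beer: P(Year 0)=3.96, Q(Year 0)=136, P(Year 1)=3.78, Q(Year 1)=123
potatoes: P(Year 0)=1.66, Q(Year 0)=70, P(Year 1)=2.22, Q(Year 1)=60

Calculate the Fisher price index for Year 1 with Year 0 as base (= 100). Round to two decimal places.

Laspeyres component (base-period weights):
ΣP(Year 1)Q(Year 0) = 1.04×49 + 16.28×105 + 3.52×68 + 3.78×136 + 2.22×70 = 50.96 + 1709.4 + 239.36 + 514.08 + 155.4 = 2669.2
ΣP(Year 0)Q(Year 0) = 1.29×49 + 18.68×105 + 3.62×68 + 3.96×136 + 1.66×70 = 63.21 + 1961.4 + 246.16 + 538.56 + 116.2 = 2925.53
L = 2669.2 / 2925.53 × 100 = 91.2382
Paasche component (current-period weights):
ΣP(Year 1)Q(Year 1) = 1.04×55 + 16.28×113 + 3.52×74 + 3.78×123 + 2.22×60 = 57.2 + 1839.64 + 260.48 + 464.94 + 133.2 = 2755.46
ΣP(Year 0)Q(Year 1) = 1.29×55 + 18.68×113 + 3.62×74 + 3.96×123 + 1.66×60 = 70.95 + 2110.84 + 267.88 + 487.08 + 99.6 = 3036.35
P = 2755.46 / 3036.35 × 100 = 90.7491
Fisher = √(L × P) = √(91.2382 × 90.7491) = 90.9933

90.99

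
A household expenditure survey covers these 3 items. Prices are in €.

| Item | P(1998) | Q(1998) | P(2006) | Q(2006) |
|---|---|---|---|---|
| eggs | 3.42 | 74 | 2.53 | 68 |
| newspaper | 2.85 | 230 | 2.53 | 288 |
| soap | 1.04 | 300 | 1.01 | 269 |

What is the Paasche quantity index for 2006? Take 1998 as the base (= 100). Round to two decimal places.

Paasche quantity index uses current-period prices as weights.
ΣP(2006)·Q(2006) = 2.53×68 + 2.53×288 + 1.01×269 = 172.04 + 728.64 + 271.69 = 1172.37
ΣP(2006)·Q(1998) = 2.53×74 + 2.53×230 + 1.01×300 = 187.22 + 581.9 + 303 = 1072.12
Index = 1172.37 / 1072.12 × 100 = 109.3506

109.35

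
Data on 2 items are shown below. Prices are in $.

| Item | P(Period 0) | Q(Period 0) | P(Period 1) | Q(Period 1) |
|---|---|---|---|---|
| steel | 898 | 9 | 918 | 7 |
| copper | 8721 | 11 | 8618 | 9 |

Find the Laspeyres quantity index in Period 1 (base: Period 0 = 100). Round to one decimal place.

81.5

Laspeyres quantity index uses base-period prices as weights.
ΣP(Period 0)·Q(Period 1) = 898×7 + 8721×9 = 6286 + 78489 = 84775
ΣP(Period 0)·Q(Period 0) = 898×9 + 8721×11 = 8082 + 95931 = 104013
Index = 84775 / 104013 × 100 = 81.5042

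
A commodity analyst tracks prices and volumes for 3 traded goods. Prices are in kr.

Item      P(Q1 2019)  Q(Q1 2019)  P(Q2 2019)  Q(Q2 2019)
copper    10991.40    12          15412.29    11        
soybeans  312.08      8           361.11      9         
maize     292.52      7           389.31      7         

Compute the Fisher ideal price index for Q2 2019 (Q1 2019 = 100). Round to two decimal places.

139.61

Laspeyres component (base-period weights):
ΣP(Q2 2019)Q(Q1 2019) = 15412.29×12 + 361.11×8 + 389.31×7 = 184947.48 + 2888.88 + 2725.17 = 190561.53
ΣP(Q1 2019)Q(Q1 2019) = 10991.40×12 + 312.08×8 + 292.52×7 = 131896.8 + 2496.64 + 2047.64 = 136441.08
L = 190561.53 / 136441.08 × 100 = 139.6658
Paasche component (current-period weights):
ΣP(Q2 2019)Q(Q2 2019) = 15412.29×11 + 361.11×9 + 389.31×7 = 169535.19 + 3249.99 + 2725.17 = 175510.35
ΣP(Q1 2019)Q(Q2 2019) = 10991.40×11 + 312.08×9 + 292.52×7 = 120905.4 + 2808.72 + 2047.64 = 125761.76
P = 175510.35 / 125761.76 × 100 = 139.5578
Fisher = √(L × P) = √(139.6658 × 139.5578) = 139.6118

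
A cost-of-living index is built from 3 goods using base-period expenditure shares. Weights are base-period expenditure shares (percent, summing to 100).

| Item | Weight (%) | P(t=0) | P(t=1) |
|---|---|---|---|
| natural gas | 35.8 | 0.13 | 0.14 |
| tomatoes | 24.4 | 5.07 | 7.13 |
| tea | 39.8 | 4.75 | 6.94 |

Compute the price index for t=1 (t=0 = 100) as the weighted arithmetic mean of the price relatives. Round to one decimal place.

131.0

natural gas: 35.8 × (0.14/0.13) = 35.8 × 1.076923 = 38.5538
tomatoes: 24.4 × (7.13/5.07) = 24.4 × 1.406312 = 34.3140
tea: 39.8 × (6.94/4.75) = 39.8 × 1.461053 = 58.1499
Index = Σ wᵢ·(p₁ᵢ/p₀ᵢ) = 38.5538 + 34.3140 + 58.1499 = 131.0177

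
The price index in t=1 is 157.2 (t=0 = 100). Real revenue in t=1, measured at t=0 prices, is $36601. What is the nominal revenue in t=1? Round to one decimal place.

57536.8

Nominal = Real × (Index/100) = 36601 × (157.2/100)
        = 36601 × 1.572 = 57536.7720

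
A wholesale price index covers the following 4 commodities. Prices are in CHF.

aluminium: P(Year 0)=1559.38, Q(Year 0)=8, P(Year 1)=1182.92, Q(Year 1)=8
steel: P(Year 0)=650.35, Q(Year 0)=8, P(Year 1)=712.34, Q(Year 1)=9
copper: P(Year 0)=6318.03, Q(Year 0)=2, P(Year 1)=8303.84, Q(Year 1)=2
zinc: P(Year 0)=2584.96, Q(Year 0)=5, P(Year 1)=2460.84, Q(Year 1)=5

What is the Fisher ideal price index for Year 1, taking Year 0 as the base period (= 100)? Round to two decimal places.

Laspeyres component (base-period weights):
ΣP(Year 1)Q(Year 0) = 1182.92×8 + 712.34×8 + 8303.84×2 + 2460.84×5 = 9463.36 + 5698.72 + 16607.68 + 12304.2 = 44073.96
ΣP(Year 0)Q(Year 0) = 1559.38×8 + 650.35×8 + 6318.03×2 + 2584.96×5 = 12475.04 + 5202.8 + 12636.06 + 12924.8 = 43238.7
L = 44073.96 / 43238.7 × 100 = 101.9317
Paasche component (current-period weights):
ΣP(Year 1)Q(Year 1) = 1182.92×8 + 712.34×9 + 8303.84×2 + 2460.84×5 = 9463.36 + 6411.06 + 16607.68 + 12304.2 = 44786.3
ΣP(Year 0)Q(Year 1) = 1559.38×8 + 650.35×9 + 6318.03×2 + 2584.96×5 = 12475.04 + 5853.15 + 12636.06 + 12924.8 = 43889.05
P = 44786.3 / 43889.05 × 100 = 102.0444
Fisher = √(L × P) = √(101.9317 × 102.0444) = 101.9880

101.99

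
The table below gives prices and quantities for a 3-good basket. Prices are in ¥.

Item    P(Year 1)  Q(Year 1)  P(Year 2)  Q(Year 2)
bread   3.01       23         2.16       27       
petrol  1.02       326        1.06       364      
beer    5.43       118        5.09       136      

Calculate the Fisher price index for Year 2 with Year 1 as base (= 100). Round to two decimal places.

Laspeyres component (base-period weights):
ΣP(Year 2)Q(Year 1) = 2.16×23 + 1.06×326 + 5.09×118 = 49.68 + 345.56 + 600.62 = 995.86
ΣP(Year 1)Q(Year 1) = 3.01×23 + 1.02×326 + 5.43×118 = 69.23 + 332.52 + 640.74 = 1042.49
L = 995.86 / 1042.49 × 100 = 95.5271
Paasche component (current-period weights):
ΣP(Year 2)Q(Year 2) = 2.16×27 + 1.06×364 + 5.09×136 = 58.32 + 385.84 + 692.24 = 1136.4
ΣP(Year 1)Q(Year 2) = 3.01×27 + 1.02×364 + 5.43×136 = 81.27 + 371.28 + 738.48 = 1191.03
P = 1136.4 / 1191.03 × 100 = 95.4132
Fisher = √(L × P) = √(95.5271 × 95.4132) = 95.4701

95.47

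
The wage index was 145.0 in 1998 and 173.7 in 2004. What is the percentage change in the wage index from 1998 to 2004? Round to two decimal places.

Change = (173.7 − 145.0) / 145.0 × 100
       = 28.7 / 145.0 × 100 = 19.7931%

19.79%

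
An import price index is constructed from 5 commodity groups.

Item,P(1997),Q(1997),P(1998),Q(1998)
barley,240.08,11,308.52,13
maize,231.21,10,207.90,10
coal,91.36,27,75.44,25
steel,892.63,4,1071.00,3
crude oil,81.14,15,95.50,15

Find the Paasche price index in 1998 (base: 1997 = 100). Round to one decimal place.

Paasche price index uses current-period quantities as weights.
ΣP(1998)·Q(1998) = 308.52×13 + 207.90×10 + 75.44×25 + 1071.00×3 + 95.50×15 = 4010.76 + 2079 + 1886 + 3213 + 1432.5 = 12621.26
ΣP(1997)·Q(1998) = 240.08×13 + 231.21×10 + 91.36×25 + 892.63×3 + 81.14×15 = 3121.04 + 2312.1 + 2284 + 2677.89 + 1217.1 = 11612.13
Index = 12621.26 / 11612.13 × 100 = 108.6903

108.7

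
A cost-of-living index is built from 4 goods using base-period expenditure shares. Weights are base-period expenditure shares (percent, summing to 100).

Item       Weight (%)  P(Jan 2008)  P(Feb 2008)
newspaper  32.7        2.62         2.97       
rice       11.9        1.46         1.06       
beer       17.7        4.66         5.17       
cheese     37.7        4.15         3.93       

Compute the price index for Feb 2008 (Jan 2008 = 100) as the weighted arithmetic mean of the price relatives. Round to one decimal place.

newspaper: 32.7 × (2.97/2.62) = 32.7 × 1.133588 = 37.0683
rice: 11.9 × (1.06/1.46) = 11.9 × 0.726027 = 8.6397
beer: 17.7 × (5.17/4.66) = 17.7 × 1.109442 = 19.6371
cheese: 37.7 × (3.93/4.15) = 37.7 × 0.946988 = 35.7014
Index = Σ wᵢ·(p₁ᵢ/p₀ᵢ) = 37.0683 + 8.6397 + 19.6371 + 35.7014 = 101.0466

101.0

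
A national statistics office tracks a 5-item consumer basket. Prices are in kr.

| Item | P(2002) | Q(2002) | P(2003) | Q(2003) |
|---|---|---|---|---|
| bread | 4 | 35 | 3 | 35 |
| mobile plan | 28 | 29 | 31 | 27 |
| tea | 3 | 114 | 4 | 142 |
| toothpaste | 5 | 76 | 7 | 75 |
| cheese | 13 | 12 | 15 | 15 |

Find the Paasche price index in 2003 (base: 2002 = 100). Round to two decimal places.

Paasche price index uses current-period quantities as weights.
ΣP(2003)·Q(2003) = 3×35 + 31×27 + 4×142 + 7×75 + 15×15 = 105 + 837 + 568 + 525 + 225 = 2260
ΣP(2002)·Q(2003) = 4×35 + 28×27 + 3×142 + 5×75 + 13×15 = 140 + 756 + 426 + 375 + 195 = 1892
Index = 2260 / 1892 × 100 = 119.4503

119.45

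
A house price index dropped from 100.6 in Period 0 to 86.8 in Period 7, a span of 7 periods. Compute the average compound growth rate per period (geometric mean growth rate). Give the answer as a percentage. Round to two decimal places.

Growth factor = (86.8/100.6)^(1/7) = (0.862823)^(1/7) = 0.979143
Growth rate = 0.979143 − 1 = -0.020857 = -2.0857%

-2.09%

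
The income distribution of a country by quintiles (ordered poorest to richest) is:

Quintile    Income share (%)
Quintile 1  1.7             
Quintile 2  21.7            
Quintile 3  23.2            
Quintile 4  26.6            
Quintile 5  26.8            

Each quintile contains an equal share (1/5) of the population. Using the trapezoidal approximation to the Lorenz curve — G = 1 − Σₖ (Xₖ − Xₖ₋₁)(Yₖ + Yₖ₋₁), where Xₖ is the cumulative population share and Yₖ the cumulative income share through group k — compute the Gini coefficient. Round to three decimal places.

Cumulative income shares Yₖ: 0.0170, 0.2340, 0.4660, 0.7320, 1.0000
Σ (Xₖ−Xₖ₋₁)(Yₖ+Yₖ₋₁) = (1/5)(0.0170+0.0000) + (1/5)(0.2340+0.0170) + (1/5)(0.4660+0.2340) + (1/5)(0.7320+0.4660) + (1/5)(1.0000+0.7320)
  = 0.0034 + 0.0502 + 0.1400 + 0.2396 + 0.3464 = 0.7796
G = 1 − 0.7796 = 0.2204

0.220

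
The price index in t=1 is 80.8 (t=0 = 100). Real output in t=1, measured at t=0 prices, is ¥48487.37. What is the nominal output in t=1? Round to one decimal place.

39177.8

Nominal = Real × (Index/100) = 48487.37 × (80.8/100)
        = 48487.37 × 0.808 = 39177.7950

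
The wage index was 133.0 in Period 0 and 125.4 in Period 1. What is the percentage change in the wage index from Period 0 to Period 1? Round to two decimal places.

Change = (125.4 − 133.0) / 133.0 × 100
       = -7.6 / 133.0 × 100 = -5.7143%

-5.71%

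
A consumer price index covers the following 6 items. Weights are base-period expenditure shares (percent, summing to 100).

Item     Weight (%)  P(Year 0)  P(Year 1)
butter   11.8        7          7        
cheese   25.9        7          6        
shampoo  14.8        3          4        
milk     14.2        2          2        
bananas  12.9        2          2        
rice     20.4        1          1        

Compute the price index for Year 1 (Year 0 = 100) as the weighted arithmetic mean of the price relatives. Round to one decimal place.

101.2

butter: 11.8 × (7/7) = 11.8 × 1.000000 = 11.8000
cheese: 25.9 × (6/7) = 25.9 × 0.857143 = 22.2000
shampoo: 14.8 × (4/3) = 14.8 × 1.333333 = 19.7333
milk: 14.2 × (2/2) = 14.2 × 1.000000 = 14.2000
bananas: 12.9 × (2/2) = 12.9 × 1.000000 = 12.9000
rice: 20.4 × (1/1) = 20.4 × 1.000000 = 20.4000
Index = Σ wᵢ·(p₁ᵢ/p₀ᵢ) = 11.8000 + 22.2000 + 19.7333 + 14.2000 + 12.9000 + 20.4000 = 101.2333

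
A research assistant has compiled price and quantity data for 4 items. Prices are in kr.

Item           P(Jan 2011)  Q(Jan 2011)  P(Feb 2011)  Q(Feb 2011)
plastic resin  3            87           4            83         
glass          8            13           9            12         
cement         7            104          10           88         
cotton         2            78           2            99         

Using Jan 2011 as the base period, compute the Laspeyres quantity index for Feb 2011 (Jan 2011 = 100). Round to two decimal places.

Laspeyres quantity index uses base-period prices as weights.
ΣP(Jan 2011)·Q(Feb 2011) = 3×83 + 8×12 + 7×88 + 2×99 = 249 + 96 + 616 + 198 = 1159
ΣP(Jan 2011)·Q(Jan 2011) = 3×87 + 8×13 + 7×104 + 2×78 = 261 + 104 + 728 + 156 = 1249
Index = 1159 / 1249 × 100 = 92.7942

92.79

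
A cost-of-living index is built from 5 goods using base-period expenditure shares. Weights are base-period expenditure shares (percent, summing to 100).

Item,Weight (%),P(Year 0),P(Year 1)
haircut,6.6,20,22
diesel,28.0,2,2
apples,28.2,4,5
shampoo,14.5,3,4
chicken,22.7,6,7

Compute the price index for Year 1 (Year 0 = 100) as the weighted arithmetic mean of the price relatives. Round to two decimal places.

116.33

haircut: 6.6 × (22/20) = 6.6 × 1.100000 = 7.2600
diesel: 28.0 × (2/2) = 28.0 × 1.000000 = 28.0000
apples: 28.2 × (5/4) = 28.2 × 1.250000 = 35.2500
shampoo: 14.5 × (4/3) = 14.5 × 1.333333 = 19.3333
chicken: 22.7 × (7/6) = 22.7 × 1.166667 = 26.4833
Index = Σ wᵢ·(p₁ᵢ/p₀ᵢ) = 7.2600 + 28.0000 + 35.2500 + 19.3333 + 26.4833 = 116.3267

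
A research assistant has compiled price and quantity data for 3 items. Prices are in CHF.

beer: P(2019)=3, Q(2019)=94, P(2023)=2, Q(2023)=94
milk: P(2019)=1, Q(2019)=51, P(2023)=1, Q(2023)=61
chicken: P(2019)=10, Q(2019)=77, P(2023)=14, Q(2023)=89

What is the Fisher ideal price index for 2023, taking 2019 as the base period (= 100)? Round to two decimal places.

Laspeyres component (base-period weights):
ΣP(2023)Q(2019) = 2×94 + 1×51 + 14×77 = 188 + 51 + 1078 = 1317
ΣP(2019)Q(2019) = 3×94 + 1×51 + 10×77 = 282 + 51 + 770 = 1103
L = 1317 / 1103 × 100 = 119.4016
Paasche component (current-period weights):
ΣP(2023)Q(2023) = 2×94 + 1×61 + 14×89 = 188 + 61 + 1246 = 1495
ΣP(2019)Q(2023) = 3×94 + 1×61 + 10×89 = 282 + 61 + 890 = 1233
P = 1495 / 1233 × 100 = 121.2490
Fisher = √(L × P) = √(119.4016 × 121.2490) = 120.3218

120.32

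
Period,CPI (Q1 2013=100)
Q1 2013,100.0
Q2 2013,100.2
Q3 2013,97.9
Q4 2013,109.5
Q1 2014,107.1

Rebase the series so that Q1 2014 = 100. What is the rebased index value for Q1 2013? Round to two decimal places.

93.37

Rebased(Q1 2013) = 100.0 / 107.1 × 100 = 93.3707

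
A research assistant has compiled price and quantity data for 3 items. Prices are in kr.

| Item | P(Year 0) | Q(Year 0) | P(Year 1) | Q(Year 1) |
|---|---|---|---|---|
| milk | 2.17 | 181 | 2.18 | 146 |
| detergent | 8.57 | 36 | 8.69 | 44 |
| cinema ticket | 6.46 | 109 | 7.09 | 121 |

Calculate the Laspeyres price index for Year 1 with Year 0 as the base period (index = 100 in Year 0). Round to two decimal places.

105.32

Laspeyres price index uses base-period quantities as weights.
ΣP(Year 1)·Q(Year 0) = 2.18×181 + 8.69×36 + 7.09×109 = 394.58 + 312.84 + 772.81 = 1480.23
ΣP(Year 0)·Q(Year 0) = 2.17×181 + 8.57×36 + 6.46×109 = 392.77 + 308.52 + 704.14 = 1405.43
Index = 1480.23 / 1405.43 × 100 = 105.3222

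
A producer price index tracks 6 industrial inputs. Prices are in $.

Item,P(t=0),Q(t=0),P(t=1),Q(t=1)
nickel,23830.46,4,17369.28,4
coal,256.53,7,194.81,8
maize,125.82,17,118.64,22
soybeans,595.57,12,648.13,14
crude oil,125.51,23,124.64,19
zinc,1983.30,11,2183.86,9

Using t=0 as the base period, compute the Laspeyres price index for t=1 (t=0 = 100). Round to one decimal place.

82.0

Laspeyres price index uses base-period quantities as weights.
ΣP(t=1)·Q(t=0) = 17369.28×4 + 194.81×7 + 118.64×17 + 648.13×12 + 124.64×23 + 2183.86×11 = 69477.12 + 1363.67 + 2016.88 + 7777.56 + 2866.72 + 24022.46 = 107524.41
ΣP(t=0)·Q(t=0) = 23830.46×4 + 256.53×7 + 125.82×17 + 595.57×12 + 125.51×23 + 1983.30×11 = 95321.84 + 1795.71 + 2138.94 + 7146.84 + 2886.73 + 21816.3 = 131106.36
Index = 107524.41 / 131106.36 × 100 = 82.0131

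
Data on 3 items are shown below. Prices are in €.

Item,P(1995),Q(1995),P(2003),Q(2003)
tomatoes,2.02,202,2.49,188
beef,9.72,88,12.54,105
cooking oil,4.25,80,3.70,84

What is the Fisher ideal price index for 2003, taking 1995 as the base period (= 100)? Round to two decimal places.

118.95

Laspeyres component (base-period weights):
ΣP(2003)Q(1995) = 2.49×202 + 12.54×88 + 3.70×80 = 502.98 + 1103.52 + 296 = 1902.5
ΣP(1995)Q(1995) = 2.02×202 + 9.72×88 + 4.25×80 = 408.04 + 855.36 + 340 = 1603.4
L = 1902.5 / 1603.4 × 100 = 118.6541
Paasche component (current-period weights):
ΣP(2003)Q(2003) = 2.49×188 + 12.54×105 + 3.70×84 = 468.12 + 1316.7 + 310.8 = 2095.62
ΣP(1995)Q(2003) = 2.02×188 + 9.72×105 + 4.25×84 = 379.76 + 1020.6 + 357 = 1757.36
P = 2095.62 / 1757.36 × 100 = 119.2482
Fisher = √(L × P) = √(118.6541 × 119.2482) = 118.9508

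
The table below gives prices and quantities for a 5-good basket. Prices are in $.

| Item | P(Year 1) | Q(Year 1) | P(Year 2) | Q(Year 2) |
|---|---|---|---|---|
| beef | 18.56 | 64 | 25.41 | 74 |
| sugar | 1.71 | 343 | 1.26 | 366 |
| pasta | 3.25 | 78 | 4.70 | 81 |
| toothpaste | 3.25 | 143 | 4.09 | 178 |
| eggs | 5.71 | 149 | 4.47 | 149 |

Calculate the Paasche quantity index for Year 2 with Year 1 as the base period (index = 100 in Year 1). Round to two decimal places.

Paasche quantity index uses current-period prices as weights.
ΣP(Year 2)·Q(Year 2) = 25.41×74 + 1.26×366 + 4.70×81 + 4.09×178 + 4.47×149 = 1880.34 + 461.16 + 380.7 + 728.02 + 666.03 = 4116.25
ΣP(Year 2)·Q(Year 1) = 25.41×64 + 1.26×343 + 4.70×78 + 4.09×143 + 4.47×149 = 1626.24 + 432.18 + 366.6 + 584.87 + 666.03 = 3675.92
Index = 4116.25 / 3675.92 × 100 = 111.9788

111.98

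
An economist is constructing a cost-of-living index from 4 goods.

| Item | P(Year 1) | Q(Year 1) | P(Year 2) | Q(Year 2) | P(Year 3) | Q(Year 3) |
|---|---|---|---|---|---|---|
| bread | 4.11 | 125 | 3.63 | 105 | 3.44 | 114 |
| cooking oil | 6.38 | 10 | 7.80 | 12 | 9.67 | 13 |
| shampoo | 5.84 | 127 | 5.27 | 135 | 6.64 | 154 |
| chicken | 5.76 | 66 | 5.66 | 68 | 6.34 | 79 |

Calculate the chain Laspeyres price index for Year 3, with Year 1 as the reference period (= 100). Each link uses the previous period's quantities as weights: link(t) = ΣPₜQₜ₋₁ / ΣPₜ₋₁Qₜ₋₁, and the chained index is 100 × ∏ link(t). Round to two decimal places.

106.44

Link Year 1→Year 2:
ΣP(Year 2)Q(Year 1) = 3.63×125 + 7.80×10 + 5.27×127 + 5.66×66 = 453.75 + 78 + 669.29 + 373.56 = 1574.6
ΣP(Year 1)Q(Year 1) = 4.11×125 + 6.38×10 + 5.84×127 + 5.76×66 = 513.75 + 63.8 + 741.68 + 380.16 = 1699.39
link = 1574.6/1699.39 = 0.926568
Link Year 2→Year 3:
ΣP(Year 3)Q(Year 2) = 3.44×105 + 9.67×12 + 6.64×135 + 6.34×68 = 361.2 + 116.04 + 896.4 + 431.12 = 1804.76
ΣP(Year 2)Q(Year 2) = 3.63×105 + 7.80×12 + 5.27×135 + 5.66×68 = 381.15 + 93.6 + 711.45 + 384.88 = 1571.08
link = 1804.76/1571.08 = 1.148738
Chained index = 100 × 0.926568 × 1.148738 = 106.4384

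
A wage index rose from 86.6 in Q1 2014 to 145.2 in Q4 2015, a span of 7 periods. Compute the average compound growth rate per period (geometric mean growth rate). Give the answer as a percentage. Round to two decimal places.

7.66%

Growth factor = (145.2/86.6)^(1/7) = (1.676674)^(1/7) = 1.076624
Growth rate = 1.076624 − 1 = 0.076624 = 7.6624%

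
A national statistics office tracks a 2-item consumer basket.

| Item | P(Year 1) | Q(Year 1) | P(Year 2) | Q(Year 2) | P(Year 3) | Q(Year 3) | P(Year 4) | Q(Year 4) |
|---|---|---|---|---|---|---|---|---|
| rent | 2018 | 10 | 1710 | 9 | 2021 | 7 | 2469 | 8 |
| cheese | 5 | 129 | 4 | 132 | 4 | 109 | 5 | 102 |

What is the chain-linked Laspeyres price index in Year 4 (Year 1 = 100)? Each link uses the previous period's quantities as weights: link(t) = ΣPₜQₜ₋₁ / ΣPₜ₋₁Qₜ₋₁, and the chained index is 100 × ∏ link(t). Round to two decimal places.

Link Year 1→Year 2:
ΣP(Year 2)Q(Year 1) = 1710×10 + 4×129 = 17100 + 516 = 17616
ΣP(Year 1)Q(Year 1) = 2018×10 + 5×129 = 20180 + 645 = 20825
link = 17616/20825 = 0.845906
Link Year 2→Year 3:
ΣP(Year 3)Q(Year 2) = 2021×9 + 4×132 = 18189 + 528 = 18717
ΣP(Year 2)Q(Year 2) = 1710×9 + 4×132 = 15390 + 528 = 15918
link = 18717/15918 = 1.175839
Link Year 3→Year 4:
ΣP(Year 4)Q(Year 3) = 2469×7 + 5×109 = 17283 + 545 = 17828
ΣP(Year 3)Q(Year 3) = 2021×7 + 4×109 = 14147 + 436 = 14583
link = 17828/14583 = 1.222519
Chained index = 100 × 0.845906 × 1.175839 × 1.222519 = 121.5978

121.60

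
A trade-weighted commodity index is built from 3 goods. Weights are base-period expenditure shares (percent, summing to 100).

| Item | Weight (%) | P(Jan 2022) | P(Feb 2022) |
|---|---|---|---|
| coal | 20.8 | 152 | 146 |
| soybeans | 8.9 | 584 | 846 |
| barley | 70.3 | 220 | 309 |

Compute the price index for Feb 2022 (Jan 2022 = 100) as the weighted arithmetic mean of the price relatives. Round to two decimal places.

coal: 20.8 × (146/152) = 20.8 × 0.960526 = 19.9789
soybeans: 8.9 × (846/584) = 8.9 × 1.448630 = 12.8928
barley: 70.3 × (309/220) = 70.3 × 1.404545 = 98.7395
Index = Σ wᵢ·(p₁ᵢ/p₀ᵢ) = 19.9789 + 12.8928 + 98.7395 = 131.6113

131.61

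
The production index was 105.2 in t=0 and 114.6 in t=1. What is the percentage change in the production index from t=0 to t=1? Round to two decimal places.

8.94%

Change = (114.6 − 105.2) / 105.2 × 100
       = 9.4 / 105.2 × 100 = 8.9354%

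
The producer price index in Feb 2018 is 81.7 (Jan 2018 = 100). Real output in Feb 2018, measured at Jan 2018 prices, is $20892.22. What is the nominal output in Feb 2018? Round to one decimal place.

17068.9

Nominal = Real × (Index/100) = 20892.22 × (81.7/100)
        = 20892.22 × 0.817 = 17068.9437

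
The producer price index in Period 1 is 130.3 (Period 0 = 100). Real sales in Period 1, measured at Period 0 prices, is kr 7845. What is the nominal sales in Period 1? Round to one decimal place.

Nominal = Real × (Index/100) = 7845 × (130.3/100)
        = 7845 × 1.303 = 10222.0350

10222.0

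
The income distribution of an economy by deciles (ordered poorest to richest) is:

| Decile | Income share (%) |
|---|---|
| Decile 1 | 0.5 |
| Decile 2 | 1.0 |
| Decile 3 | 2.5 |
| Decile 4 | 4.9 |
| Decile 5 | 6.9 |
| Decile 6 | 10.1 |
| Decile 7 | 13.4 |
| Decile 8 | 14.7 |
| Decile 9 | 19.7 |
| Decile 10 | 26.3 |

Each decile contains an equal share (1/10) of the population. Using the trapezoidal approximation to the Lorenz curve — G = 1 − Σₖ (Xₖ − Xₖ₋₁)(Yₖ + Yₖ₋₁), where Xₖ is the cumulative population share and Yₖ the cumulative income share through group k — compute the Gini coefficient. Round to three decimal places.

0.453

Cumulative income shares Yₖ: 0.0050, 0.0150, 0.0400, 0.0890, 0.1580, 0.2590, 0.3930, 0.5400, 0.7370, 1.0000
Σ (Xₖ−Xₖ₋₁)(Yₖ+Yₖ₋₁) = (1/10)(0.0050+0.0000) + (1/10)(0.0150+0.0050) + (1/10)(0.0400+0.0150) + (1/10)(0.0890+0.0400) + (1/10)(0.1580+0.0890) + (1/10)(0.2590+0.1580) + (1/10)(0.3930+0.2590) + (1/10)(0.5400+0.3930) + (1/10)(0.7370+0.5400) + (1/10)(1.0000+0.7370)
  = 0.0005 + 0.0020 + 0.0055 + 0.0129 + 0.0247 + 0.0417 + 0.0652 + 0.0933 + 0.1277 + 0.1737 = 0.5472
G = 1 − 0.5472 = 0.4528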